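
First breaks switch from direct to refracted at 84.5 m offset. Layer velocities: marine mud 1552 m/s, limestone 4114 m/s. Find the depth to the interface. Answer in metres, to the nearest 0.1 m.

x_cross = 2h·√((V₂+V₁)/(V₂−V₁)) → h = x_cross / (2·√((V₂+V₁)/(V₂−V₁))).
√((V₂+V₁)/(V₂−V₁)) = √((4114+1552)/(4114−1552)) = 1.4871.
h = 84.5 / (2·1.4871) = 28.41 m.

28.4 m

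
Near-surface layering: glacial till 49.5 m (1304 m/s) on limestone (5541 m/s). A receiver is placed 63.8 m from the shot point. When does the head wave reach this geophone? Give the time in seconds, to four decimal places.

θ_c = arcsin(V₁/V₂) = arcsin(1304/5541) = 13.61°, cos θ_c = 0.9719.
Intercept time tᵢ = 2h cos θ_c / V₁ = 2·49.5·0.9719/1304 = 0.07379 s.
t = x/V₂ + tᵢ = 63.8/5541 + 0.07379 = 0.08530 s.

0.0853 s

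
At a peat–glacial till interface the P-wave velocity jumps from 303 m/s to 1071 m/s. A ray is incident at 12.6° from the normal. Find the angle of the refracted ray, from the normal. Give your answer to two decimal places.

sin θ₁/V₁ = sin θ₂/V₂ ⇒ sin θ₂ = 1071·sin 12.6°/303 = 1071·0.2181/303 = 0.7711.
θ₂ = arcsin 0.7711 = 50.45° from the normal.

50.45°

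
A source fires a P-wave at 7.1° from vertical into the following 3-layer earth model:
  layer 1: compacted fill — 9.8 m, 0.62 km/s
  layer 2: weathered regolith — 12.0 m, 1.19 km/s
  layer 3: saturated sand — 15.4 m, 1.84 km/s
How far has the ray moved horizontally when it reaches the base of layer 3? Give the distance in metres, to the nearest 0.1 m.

Apply Snell's law at each interface; in layer i the horizontal offset is hᵢ·tan θᵢ.
Layer 1: θ = 7.10°; offset = 9.8·tan 7.10° = 1.221 m.
Layer 2: sin θ = 1.19·sin 7.1°/0.62 = 0.2372, θ = 13.72°; offset = 12.0·tan 13.72° = 2.930 m.
Layer 3: sin θ = 1.84·sin 7.1°/0.62 = 0.3668, θ = 21.52°; offset = 15.4·tan 21.52° = 6.072 m.
Total horizontal offset = 10.223 m.

10.2 m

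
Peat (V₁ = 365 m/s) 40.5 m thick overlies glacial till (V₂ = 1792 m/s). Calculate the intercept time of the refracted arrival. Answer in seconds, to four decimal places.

0.2173 s

tᵢ = 2h·√(V₂²−V₁²)/(V₁V₂).
√(V₂²−V₁²) = √(1792²−365²) = 1754.4 m/s.
tᵢ = 2·40.5·1754.4/(365·1792) = 0.21727 s.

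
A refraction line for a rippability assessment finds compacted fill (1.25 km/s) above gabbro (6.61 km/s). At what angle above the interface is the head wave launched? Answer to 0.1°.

79.1°

Critical incidence: sin θ_c = V₁/V₂ = 1.25/6.61 = 0.1891.
θ_c = arcsin 0.1891 = 10.90°.
Measured from the interface: 90° − 10.90° = 79.10°.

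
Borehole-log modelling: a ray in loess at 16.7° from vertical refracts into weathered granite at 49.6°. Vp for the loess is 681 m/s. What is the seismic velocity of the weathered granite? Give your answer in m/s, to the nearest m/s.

1805 m/s

Snell's law: sin 16.7°/V₁ = sin 49.6°/V₂.
V₂ = V₁·sin 49.6°/sin 16.7° = 681 × 2.6501 = 1804.73 m/s.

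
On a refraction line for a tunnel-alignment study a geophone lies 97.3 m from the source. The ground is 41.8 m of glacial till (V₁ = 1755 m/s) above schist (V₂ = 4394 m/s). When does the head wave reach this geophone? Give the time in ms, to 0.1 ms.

65.8 ms

t = x/V₂ + 2h·√(V₂²−V₁²)/(V₁V₂).
√(V₂²−V₁²) = √(4394²−1755²) = 4028.3 m/s; delay term = 2·41.8·4028.3/(1755·4394) = 0.04367 s.
t = 97.3/4394 + 0.04367 = 0.06581 s.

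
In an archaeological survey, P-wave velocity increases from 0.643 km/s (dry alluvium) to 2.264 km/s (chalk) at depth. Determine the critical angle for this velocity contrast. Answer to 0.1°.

16.5°

At critical incidence the refracted ray runs along the interface (θ₂ = 90°), so sin θ_c = V₁/V₂.
θ_c = arcsin(0.643/2.264) = arcsin 0.2840 = 16.50°.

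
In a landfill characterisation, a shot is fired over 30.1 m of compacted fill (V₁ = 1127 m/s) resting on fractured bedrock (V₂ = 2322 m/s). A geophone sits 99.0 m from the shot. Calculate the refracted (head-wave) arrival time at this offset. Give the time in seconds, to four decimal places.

0.0893 s

θ_c = arcsin(V₁/V₂) = arcsin(1127/2322) = 29.04°, cos θ_c = 0.8743.
Intercept time tᵢ = 2h cos θ_c / V₁ = 2·30.1·0.8743/1127 = 0.04670 s.
t = x/V₂ + tᵢ = 99.0/2322 + 0.04670 = 0.08934 s.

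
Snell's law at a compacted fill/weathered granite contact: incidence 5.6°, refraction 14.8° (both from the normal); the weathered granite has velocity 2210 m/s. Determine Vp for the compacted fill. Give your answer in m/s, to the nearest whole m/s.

Snell's law: sin 5.6°/V₁ = sin 14.8°/V₂.
V₁ = V₂·sin 5.6°/sin 14.8° = 2210 × 0.3820 = 844.24 m/s.

844 m/s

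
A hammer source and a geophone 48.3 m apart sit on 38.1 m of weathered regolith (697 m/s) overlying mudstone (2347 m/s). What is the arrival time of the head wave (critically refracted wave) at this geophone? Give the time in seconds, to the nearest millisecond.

t = x/V₂ + 2h·√(V₂²−V₁²)/(V₁V₂).
√(V₂²−V₁²) = √(2347²−697²) = 2241.1 m/s; delay term = 2·38.1·2241.1/(697·2347) = 0.10439 s.
t = 48.3/2347 + 0.10439 = 0.12497 s.

0.125 s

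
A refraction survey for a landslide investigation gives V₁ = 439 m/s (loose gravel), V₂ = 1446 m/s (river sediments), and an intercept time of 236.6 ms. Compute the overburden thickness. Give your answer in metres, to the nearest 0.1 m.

54.5 m

h = tᵢ·V₁·V₂ / (2·√(V₂²−V₁²)).
√(V₂²−V₁²) = √(1446² − 439²) = 1377.7 m/s.
h = 0.2366 s × 439 × 1446 / (2 × 1377.7) = 54.51 m.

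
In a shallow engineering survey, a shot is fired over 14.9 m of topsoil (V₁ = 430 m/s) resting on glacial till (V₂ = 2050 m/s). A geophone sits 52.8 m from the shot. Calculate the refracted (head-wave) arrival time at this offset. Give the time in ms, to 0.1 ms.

t = x/V₂ + 2h·√(V₂²−V₁²)/(V₁V₂).
√(V₂²−V₁²) = √(2050²−430²) = 2004.4 m/s; delay term = 2·14.9·2004.4/(430·2050) = 0.06776 s.
t = 52.8/2050 + 0.06776 = 0.09352 s.

93.5 ms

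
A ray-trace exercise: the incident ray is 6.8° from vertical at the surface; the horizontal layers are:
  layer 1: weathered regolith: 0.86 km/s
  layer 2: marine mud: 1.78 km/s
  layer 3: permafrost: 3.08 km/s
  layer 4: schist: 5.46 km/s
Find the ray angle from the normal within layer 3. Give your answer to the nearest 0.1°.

Ray parameter p = sin 6.8° / 0.86 = 1.3768e-01 s/km.
sin θ_3 = p·V_3 = 1.3768e-01 × 3.08 = 0.4241.
θ_3 = 25.09° from the vertical.

25.1°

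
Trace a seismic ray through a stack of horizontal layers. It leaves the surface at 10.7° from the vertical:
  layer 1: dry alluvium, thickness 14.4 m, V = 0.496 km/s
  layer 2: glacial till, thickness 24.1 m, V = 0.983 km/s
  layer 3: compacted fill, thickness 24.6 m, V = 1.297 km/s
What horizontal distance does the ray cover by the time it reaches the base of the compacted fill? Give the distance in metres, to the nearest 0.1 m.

25.9 m

Apply Snell's law at each interface; in layer i the horizontal offset is hᵢ·tan θᵢ.
Layer 1: θ = 10.70°; offset = 14.4·tan 10.70° = 2.721 m.
Layer 2: sin θ = 0.983·sin 10.7°/0.496 = 0.3680, θ = 21.59°; offset = 24.1·tan 21.59° = 9.537 m.
Layer 3: sin θ = 1.297·sin 10.7°/0.496 = 0.4855, θ = 29.05°; offset = 24.6·tan 29.05° = 13.662 m.
Summing the layer offsets gives 25.919 m.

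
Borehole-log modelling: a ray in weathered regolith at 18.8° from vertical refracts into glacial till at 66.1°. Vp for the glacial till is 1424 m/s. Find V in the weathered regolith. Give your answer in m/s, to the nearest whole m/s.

502 m/s

sin 18.8° = 0.3223; sin 66.1° = 0.9143.
V₁ = V₂·(sin θ₁/sin θ₂) = 1424·(0.3223/0.9143) = 501.95 m/s.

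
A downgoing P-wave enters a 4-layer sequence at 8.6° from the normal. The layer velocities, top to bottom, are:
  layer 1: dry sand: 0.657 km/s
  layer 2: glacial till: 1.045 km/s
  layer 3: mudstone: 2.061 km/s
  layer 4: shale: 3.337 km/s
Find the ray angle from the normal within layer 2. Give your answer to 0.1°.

13.8°

Snell's law across each interface conserves sin θ / V, so sin θ_2 = V_2·sin θ₁/V₁.
sin θ_2 = 1.045 × sin 8.6° / 0.657 = 0.2378.
θ_2 = 13.76° from the vertical.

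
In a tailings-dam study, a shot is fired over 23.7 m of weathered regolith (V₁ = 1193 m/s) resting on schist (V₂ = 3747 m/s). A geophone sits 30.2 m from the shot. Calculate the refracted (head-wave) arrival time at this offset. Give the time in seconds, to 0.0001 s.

t = x/V₂ + 2h·√(V₂²−V₁²)/(V₁V₂).
√(V₂²−V₁²) = √(3747²−1193²) = 3552.0 m/s; delay term = 2·23.7·3552.0/(1193·3747) = 0.03766 s.
t = 30.2/3747 + 0.03766 = 0.04572 s.

0.0457 s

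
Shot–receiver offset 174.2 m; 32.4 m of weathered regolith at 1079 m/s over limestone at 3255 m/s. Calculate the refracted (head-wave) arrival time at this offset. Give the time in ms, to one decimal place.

110.2 ms

t = x/V₂ + 2h·√(V₂²−V₁²)/(V₁V₂).
√(V₂²−V₁²) = √(3255²−1079²) = 3071.0 m/s; delay term = 2·32.4·3071.0/(1079·3255) = 0.05666 s.
t = 174.2/3255 + 0.05666 = 0.11018 s.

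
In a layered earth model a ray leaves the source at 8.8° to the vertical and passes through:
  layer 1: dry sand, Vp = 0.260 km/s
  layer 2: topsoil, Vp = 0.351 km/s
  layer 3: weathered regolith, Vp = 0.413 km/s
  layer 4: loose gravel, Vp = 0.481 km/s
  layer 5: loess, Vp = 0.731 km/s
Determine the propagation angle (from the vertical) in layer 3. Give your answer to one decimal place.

Snell's law across each interface conserves sin θ / V, so sin θ_3 = V_3·sin θ₁/V₁.
sin θ_3 = 0.413 × sin 8.8° / 0.260 = 0.2430.
θ_3 = 14.06° from the vertical.

14.1°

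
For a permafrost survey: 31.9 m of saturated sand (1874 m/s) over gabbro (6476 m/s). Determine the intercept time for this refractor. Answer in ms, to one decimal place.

θ_c = arcsin(V₁/V₂) = arcsin(1874/6476) = 16.82°; cos θ_c = 0.9572.
tᵢ = 2h·cos θ_c / V₁ = 2·31.9·0.9572 / 1874 = 0.03259 s.

32.6 ms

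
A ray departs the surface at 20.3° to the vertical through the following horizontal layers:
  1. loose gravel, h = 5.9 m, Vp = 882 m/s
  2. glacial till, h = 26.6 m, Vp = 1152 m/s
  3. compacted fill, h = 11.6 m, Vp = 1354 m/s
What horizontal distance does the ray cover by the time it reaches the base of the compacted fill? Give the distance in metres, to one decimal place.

p = sin θ₁/V₁ = sin 20.3°/882 = 3.9335e-04 s/m is conserved through the stack.
Layer 1: θ = 20.30°; offset = 5.9·tan 20.30° = 2.182 m.
Layer 2: sin θ = p·1152 = 0.4531 → θ = 26.95°; offset = 26.6·tan 26.95° = 13.521 m.
Layer 3: sin θ = p·1354 = 0.5326 → θ = 32.18°; offset = 11.6·tan 32.18° = 7.300 m.
Total horizontal offset = 23.003 m.

23.0 m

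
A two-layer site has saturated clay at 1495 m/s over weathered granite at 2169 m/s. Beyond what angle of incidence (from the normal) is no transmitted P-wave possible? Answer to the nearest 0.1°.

Critical incidence: sin θ_c = V₁/V₂ = 1495/2169 = 0.6893.
θ_c = arcsin 0.6893 = 43.57°.

43.6°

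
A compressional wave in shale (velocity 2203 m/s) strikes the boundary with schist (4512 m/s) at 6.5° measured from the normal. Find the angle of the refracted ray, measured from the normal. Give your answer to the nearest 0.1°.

Snell's law: sin θ₂ = (V₂/V₁)·sin θ₁ = (4512/2203)·sin 6.5° = 0.2319.
θ₂ = arcsin 0.2319 = 13.41° from the normal.

13.4°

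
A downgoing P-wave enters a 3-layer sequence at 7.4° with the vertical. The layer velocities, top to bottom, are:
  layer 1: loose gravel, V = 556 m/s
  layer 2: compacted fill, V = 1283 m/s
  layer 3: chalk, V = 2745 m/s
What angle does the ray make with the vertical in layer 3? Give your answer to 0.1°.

Ray parameter p = sin 7.4° / 556 = 2.3165e-04 s/m.
sin θ_3 = p·V_3 = 2.3165e-04 × 2745 = 0.6359.
θ_3 = 39.48° from the vertical.

39.5°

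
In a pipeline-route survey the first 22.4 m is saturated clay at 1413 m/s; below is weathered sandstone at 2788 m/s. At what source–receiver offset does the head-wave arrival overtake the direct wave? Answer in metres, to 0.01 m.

78.31 m

x_cross = 2h·√((V₂+V₁)/(V₂−V₁)).
(V₂+V₁)/(V₂−V₁) = (2788+1413)/(2788−1413) = 3.0553; √ = 1.7479.
x_cross = 2·22.4·1.7479 = 78.31 m.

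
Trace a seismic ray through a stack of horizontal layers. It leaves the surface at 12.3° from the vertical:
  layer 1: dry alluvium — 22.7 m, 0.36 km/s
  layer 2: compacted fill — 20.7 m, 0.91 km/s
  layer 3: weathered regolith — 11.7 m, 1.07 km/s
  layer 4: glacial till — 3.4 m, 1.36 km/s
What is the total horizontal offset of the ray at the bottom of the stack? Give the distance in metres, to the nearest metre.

Apply Snell's law at each interface; in layer i the horizontal offset is hᵢ·tan θᵢ.
Layer 1: θ = 12.30°; offset = 22.7·tan 12.30° = 4.949 m.
Layer 2: sin θ = 0.91·sin 12.3°/0.36 = 0.5385, θ = 32.58°; offset = 20.7·tan 32.58° = 13.229 m.
Layer 3: sin θ = 1.07·sin 12.3°/0.36 = 0.6332, θ = 39.28°; offset = 11.7·tan 39.28° = 9.571 m.
Layer 4: sin θ = 1.36·sin 12.3°/0.36 = 0.8048, θ = 53.59°; offset = 3.4·tan 53.59° = 4.610 m.
Total horizontal offset = 32.359 m.

32 m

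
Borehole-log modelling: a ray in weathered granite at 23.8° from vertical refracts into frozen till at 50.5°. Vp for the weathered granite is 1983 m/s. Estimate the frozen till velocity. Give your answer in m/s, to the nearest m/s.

3792 m/s

sin 23.8° = 0.4035; sin 50.5° = 0.7716.
V₂ = V₁·(sin θ₂/sin θ₁) = 1983·(0.7716/0.4035) = 3791.72 m/s.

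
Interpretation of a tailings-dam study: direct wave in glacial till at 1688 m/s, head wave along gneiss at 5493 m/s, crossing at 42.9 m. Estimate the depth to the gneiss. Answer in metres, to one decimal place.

x_cross = 2h·√((V₂+V₁)/(V₂−V₁)) → h = x_cross / (2·√((V₂+V₁)/(V₂−V₁))).
√((V₂+V₁)/(V₂−V₁)) = √((5493+1688)/(5493−1688)) = 1.3738.
h = 42.9 / (2·1.3738) = 15.61 m.

15.6 m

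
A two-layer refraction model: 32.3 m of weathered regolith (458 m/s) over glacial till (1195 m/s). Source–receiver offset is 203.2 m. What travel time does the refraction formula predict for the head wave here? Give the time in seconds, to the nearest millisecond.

θ_c = arcsin(V₁/V₂) = arcsin(458/1195) = 22.54°, cos θ_c = 0.9236.
Intercept time tᵢ = 2h cos θ_c / V₁ = 2·32.3·0.9236/458 = 0.13028 s.
t = x/V₂ + tᵢ = 203.2/1195 + 0.13028 = 0.30032 s.

0.300 s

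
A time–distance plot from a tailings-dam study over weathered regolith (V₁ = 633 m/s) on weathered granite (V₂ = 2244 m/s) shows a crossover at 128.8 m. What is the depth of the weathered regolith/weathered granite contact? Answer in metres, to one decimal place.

x_cross = 2h·√((V₂+V₁)/(V₂−V₁)) → h = x_cross / (2·√((V₂+V₁)/(V₂−V₁))).
√((V₂+V₁)/(V₂−V₁)) = √((2244+633)/(2244−633)) = 1.3364.
h = 128.8 / (2·1.3364) = 48.19 m.

48.2 m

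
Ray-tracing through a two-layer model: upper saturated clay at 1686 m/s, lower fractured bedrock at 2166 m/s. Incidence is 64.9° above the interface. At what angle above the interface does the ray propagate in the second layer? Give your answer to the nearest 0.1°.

57.0°

Angle from the normal: 90° − 64.9° = 25.1°.
sin θ₁/V₁ = sin θ₂/V₂ ⇒ sin θ₂ = 2166·sin 25.1°/1686 = 2166·0.4242/1686 = 0.5450.
θ₂ = arcsin 0.5450 = 33.02° from the normal.
From the interface: 90° − 33.02° = 56.98°.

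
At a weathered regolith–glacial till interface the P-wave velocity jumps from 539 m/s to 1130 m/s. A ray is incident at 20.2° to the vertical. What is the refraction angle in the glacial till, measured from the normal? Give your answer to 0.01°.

46.38°

sin θ₁/V₁ = sin θ₂/V₂ ⇒ sin θ₂ = 1130·sin 20.2°/539 = 1130·0.3453/539 = 0.7239.
θ₂ = arcsin 0.7239 = 46.38° from the normal.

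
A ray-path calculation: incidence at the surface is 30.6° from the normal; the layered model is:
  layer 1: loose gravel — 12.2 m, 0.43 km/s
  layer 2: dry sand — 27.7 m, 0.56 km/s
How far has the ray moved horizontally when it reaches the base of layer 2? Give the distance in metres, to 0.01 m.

Apply Snell's law at each interface; in layer i the horizontal offset is hᵢ·tan θᵢ.
Layer 1: θ = 30.60°; offset = 12.2·tan 30.60° = 7.2151 m.
Layer 2: sin θ = 0.56·sin 30.6°/0.43 = 0.6629, θ = 41.52°; offset = 27.7·tan 41.52° = 24.5278 m.
Summing the layer offsets gives 31.7429 m.

31.74 m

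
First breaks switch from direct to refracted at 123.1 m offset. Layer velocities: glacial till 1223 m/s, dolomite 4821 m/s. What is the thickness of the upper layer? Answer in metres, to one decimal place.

47.5 m

x_cross = 2h·√((V₂+V₁)/(V₂−V₁)) → h = x_cross / (2·√((V₂+V₁)/(V₂−V₁))).
√((V₂+V₁)/(V₂−V₁)) = √((4821+1223)/(4821−1223)) = 1.2961.
h = 123.1 / (2·1.2961) = 47.49 m.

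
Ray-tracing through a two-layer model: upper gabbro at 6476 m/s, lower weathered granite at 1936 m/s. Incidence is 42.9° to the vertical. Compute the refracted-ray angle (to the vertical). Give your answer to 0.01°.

Snell's law: sin θ₂ = (V₂/V₁)·sin θ₁ = (1936/6476)·sin 42.9° = 0.2035.
θ₂ = arcsin 0.2035 = 11.74° from the normal.

11.74°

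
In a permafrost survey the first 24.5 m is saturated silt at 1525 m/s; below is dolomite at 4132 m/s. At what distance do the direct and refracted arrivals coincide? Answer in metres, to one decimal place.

θ_c = arcsin(1525/4132) = 21.66°, so cos θ_c = 0.9294 and tᵢ = 2h cos θ_c/V₁ = 0.0299 s.
At crossover x/V₁ = x/V₂ + tᵢ ⇒ x = tᵢ/(1/V₁ − 1/V₂) = 0.02986/(6.5574e-04 − 2.4201e-04) = 72.18 m.

72.2 m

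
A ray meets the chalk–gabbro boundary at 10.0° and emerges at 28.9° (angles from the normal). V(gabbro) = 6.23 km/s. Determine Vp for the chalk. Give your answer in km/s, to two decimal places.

Snell's law: sin 10.0°/V₁ = sin 28.9°/V₂.
V₁ = V₂·sin 10.0°/sin 28.9° = 6.23 × 0.3593 = 2.24 km/s.

2.24 km/s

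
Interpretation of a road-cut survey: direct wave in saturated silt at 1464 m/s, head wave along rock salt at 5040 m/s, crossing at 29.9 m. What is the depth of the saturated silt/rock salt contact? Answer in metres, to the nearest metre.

11 m

x_cross = 2h·√((V₂+V₁)/(V₂−V₁)) → h = x_cross / (2·√((V₂+V₁)/(V₂−V₁))).
√((V₂+V₁)/(V₂−V₁)) = √((5040+1464)/(5040−1464)) = 1.3486.
h = 29.9 / (2·1.3486) = 11.09 m.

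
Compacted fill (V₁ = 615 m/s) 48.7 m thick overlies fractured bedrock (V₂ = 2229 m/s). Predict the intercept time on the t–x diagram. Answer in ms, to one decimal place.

152.2 ms

θ_c = arcsin(V₁/V₂) = arcsin(615/2229) = 16.02°; cos θ_c = 0.9612.
tᵢ = 2h·cos θ_c / V₁ = 2·48.7·0.9612 / 615 = 0.15223 s.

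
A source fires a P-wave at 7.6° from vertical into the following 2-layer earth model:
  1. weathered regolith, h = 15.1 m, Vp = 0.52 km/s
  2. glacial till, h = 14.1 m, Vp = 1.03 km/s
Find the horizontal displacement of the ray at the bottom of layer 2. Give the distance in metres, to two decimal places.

Apply Snell's law at each interface; in layer i the horizontal offset is hᵢ·tan θᵢ.
Layer 1: θ = 7.60°; offset = 15.1·tan 7.60° = 2.0148 m.
Layer 2: sin θ = 1.03·sin 7.6°/0.52 = 0.2620, θ = 15.19°; offset = 14.1·tan 15.19° = 3.8274 m.
Total horizontal offset = 5.8422 m.

5.84 m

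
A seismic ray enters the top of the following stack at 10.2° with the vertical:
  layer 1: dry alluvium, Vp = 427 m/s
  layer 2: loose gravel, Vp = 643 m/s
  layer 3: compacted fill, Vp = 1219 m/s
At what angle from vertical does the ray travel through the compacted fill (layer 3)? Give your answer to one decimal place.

30.4°

Ray parameter p = sin 10.2° / 427 = 4.1472e-04 s/m.
sin θ_3 = p·V_3 = 4.1472e-04 × 1219 = 0.5055.
θ_3 = 30.37° from the vertical.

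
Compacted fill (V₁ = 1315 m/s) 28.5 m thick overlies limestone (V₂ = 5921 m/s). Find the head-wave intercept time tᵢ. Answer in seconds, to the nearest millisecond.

tᵢ = 2h·√(V₂²−V₁²)/(V₁V₂).
√(V₂²−V₁²) = √(5921²−1315²) = 5773.1 m/s.
tᵢ = 2·28.5·5773.1/(1315·5921) = 0.04226 s.

0.042 s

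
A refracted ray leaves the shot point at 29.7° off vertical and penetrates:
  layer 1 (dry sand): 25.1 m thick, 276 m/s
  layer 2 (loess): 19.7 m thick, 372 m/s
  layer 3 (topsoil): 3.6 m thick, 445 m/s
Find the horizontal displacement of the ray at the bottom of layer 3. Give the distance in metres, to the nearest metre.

Apply Snell's law at each interface; in layer i the horizontal offset is hᵢ·tan θᵢ.
Layer 1: θ = 29.70°; offset = 25.1·tan 29.70° = 14.317 m.
Layer 2: sin θ = 372·sin 29.7°/276 = 0.6678, θ = 41.90°; offset = 19.7·tan 41.90° = 17.674 m.
Layer 3: sin θ = 445·sin 29.7°/276 = 0.7988, θ = 53.02°; offset = 3.6·tan 53.02° = 4.781 m.
Σ offsets = 36.771 m.

37 m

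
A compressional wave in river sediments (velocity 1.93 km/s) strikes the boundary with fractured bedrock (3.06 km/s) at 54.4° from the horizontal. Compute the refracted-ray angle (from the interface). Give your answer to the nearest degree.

23°

Convert to the normal: θ₁ = 90° − 54.4° = 35.6°.
sin θ₁/V₁ = sin θ₂/V₂ ⇒ sin θ₂ = 3.06·sin 35.6°/1.93 = 3.06·0.5821/1.93 = 0.9230.
θ₂ = sin⁻¹(0.9230) = 67.36° (from vertical).
From the interface: 90° − 67.36° = 22.64°.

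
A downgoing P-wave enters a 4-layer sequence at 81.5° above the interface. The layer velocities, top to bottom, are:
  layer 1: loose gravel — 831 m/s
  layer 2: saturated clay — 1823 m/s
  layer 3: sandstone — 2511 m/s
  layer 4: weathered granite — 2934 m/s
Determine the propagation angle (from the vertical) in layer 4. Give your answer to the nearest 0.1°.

From the normal: θ₁ = 90° − 81.5° = 8.5°.
Snell's law across each interface conserves sin θ / V, so sin θ_4 = V_4·sin θ₁/V₁.
sin θ_4 = 2934 × sin 8.5° / 831 = 0.5219.
θ_4 = 31.46° from the vertical.

31.5°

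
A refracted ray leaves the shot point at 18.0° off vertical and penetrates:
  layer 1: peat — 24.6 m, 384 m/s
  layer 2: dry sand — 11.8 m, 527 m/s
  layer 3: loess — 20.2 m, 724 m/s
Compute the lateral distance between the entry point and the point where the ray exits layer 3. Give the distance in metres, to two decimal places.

28.00 m

Apply Snell's law at each interface; in layer i the horizontal offset is hᵢ·tan θᵢ.
Layer 1: θ = 18.00°; offset = 24.6·tan 18.00° = 7.9930 m.
Layer 2: sin θ = 527·sin 18.0°/384 = 0.4241, θ = 25.09°; offset = 11.8·tan 25.09° = 5.5258 m.
Layer 3: sin θ = 724·sin 18.0°/384 = 0.5826, θ = 35.64°; offset = 20.2·tan 35.64° = 14.4807 m.
Summing the layer offsets gives 27.9996 m.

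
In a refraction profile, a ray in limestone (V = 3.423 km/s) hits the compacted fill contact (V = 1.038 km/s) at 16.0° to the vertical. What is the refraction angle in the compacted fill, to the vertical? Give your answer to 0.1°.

sin θ₁/V₁ = sin θ₂/V₂ ⇒ sin θ₂ = 1.038·sin 16.0°/3.423 = 1.038·0.2756/3.423 = 0.0836.
θ₂ = sin⁻¹(0.0836) = 4.79° (from vertical).

4.8°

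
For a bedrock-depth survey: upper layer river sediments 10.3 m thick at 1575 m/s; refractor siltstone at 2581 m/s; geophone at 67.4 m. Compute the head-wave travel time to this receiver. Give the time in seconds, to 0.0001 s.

0.0365 s

t = x/V₂ + 2h·√(V₂²−V₁²)/(V₁V₂).
√(V₂²−V₁²) = √(2581²−1575²) = 2044.7 m/s; delay term = 2·10.3·2044.7/(1575·2581) = 0.01036 s.
t = 67.4/2581 + 0.01036 = 0.03648 s.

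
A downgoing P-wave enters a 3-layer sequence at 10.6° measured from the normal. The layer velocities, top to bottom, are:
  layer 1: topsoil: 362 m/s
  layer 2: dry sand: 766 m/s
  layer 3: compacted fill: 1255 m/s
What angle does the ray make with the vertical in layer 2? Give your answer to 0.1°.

Ray parameter p = sin 10.6° / 362 = 5.0815e-04 s/m.
sin θ_2 = p·V_2 = 5.0815e-04 × 766 = 0.3892.
θ_2 = 22.91° from the vertical.

22.9°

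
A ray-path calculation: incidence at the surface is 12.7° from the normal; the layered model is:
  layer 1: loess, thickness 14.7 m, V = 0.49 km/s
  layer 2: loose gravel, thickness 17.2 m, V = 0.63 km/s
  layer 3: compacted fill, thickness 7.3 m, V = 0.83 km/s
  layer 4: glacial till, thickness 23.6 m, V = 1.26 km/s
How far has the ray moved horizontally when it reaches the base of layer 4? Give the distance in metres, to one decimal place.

27.5 m

Apply Snell's law at each interface; in layer i the horizontal offset is hᵢ·tan θᵢ.
Layer 1: θ = 12.70°; offset = 14.7·tan 12.70° = 3.313 m.
Layer 2: sin θ = 0.63·sin 12.7°/0.49 = 0.2827, θ = 16.42°; offset = 17.2·tan 16.42° = 5.068 m.
Layer 3: sin θ = 0.83·sin 12.7°/0.49 = 0.3724, θ = 21.86°; offset = 7.3·tan 21.86° = 2.929 m.
Layer 4: sin θ = 1.26·sin 12.7°/0.49 = 0.5653, θ = 34.42°; offset = 23.6·tan 34.42° = 16.174 m.
Summing the layer offsets gives 27.484 m.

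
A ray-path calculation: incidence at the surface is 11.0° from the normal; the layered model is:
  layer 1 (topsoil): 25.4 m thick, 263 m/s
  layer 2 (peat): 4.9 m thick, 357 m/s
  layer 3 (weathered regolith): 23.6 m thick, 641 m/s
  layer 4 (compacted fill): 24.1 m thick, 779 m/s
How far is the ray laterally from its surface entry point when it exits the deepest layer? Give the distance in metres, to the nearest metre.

Ray parameter p = sin 11.0° / 263 m/s = 7.2551e-04 s/m.
Layer 1: θ = 11.00°; offset = 25.4·tan 11.00° = 4.937 m.
Layer 2: sin θ = p·357 = 0.2590 → θ = 15.01°; offset = 4.9·tan 15.01° = 1.314 m.
Layer 3: sin θ = p·641 = 0.4651 → θ = 27.71°; offset = 23.6·tan 27.71° = 12.397 m.
Layer 4: sin θ = p·779 = 0.5652 → θ = 34.41°; offset = 24.1·tan 34.41° = 16.510 m.
Summing the layer offsets gives 35.159 m.

35 m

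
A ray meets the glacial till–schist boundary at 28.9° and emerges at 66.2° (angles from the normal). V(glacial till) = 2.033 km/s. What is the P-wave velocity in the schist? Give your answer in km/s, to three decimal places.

sin 28.9° = 0.4833; sin 66.2° = 0.9150.
V₂ = V₁·(sin θ₂/sin θ₁) = 2.033·(0.9150/0.4833) = 3.849 km/s.

3.849 km/s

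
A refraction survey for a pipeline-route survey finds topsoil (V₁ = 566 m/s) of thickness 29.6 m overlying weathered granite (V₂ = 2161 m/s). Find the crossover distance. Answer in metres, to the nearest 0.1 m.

77.4 m

θ_c = arcsin(566/2161) = 15.18°, so cos θ_c = 0.9651 and tᵢ = 2h cos θ_c/V₁ = 0.1009 s.
At crossover x/V₁ = x/V₂ + tᵢ ⇒ x = tᵢ/(1/V₁ − 1/V₂) = 0.10094/(1.7668e-03 − 4.6275e-04) = 77.41 m.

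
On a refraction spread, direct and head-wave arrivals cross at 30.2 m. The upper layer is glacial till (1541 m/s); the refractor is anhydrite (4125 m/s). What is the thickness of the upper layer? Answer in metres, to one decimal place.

h = (x_cross/2)·√((V₂−V₁)/(V₂+V₁)).
(V₂−V₁)/(V₂+V₁) = (4125−1541)/(4125+1541) = 0.4561; √ = 0.6753.
h = (30.2/2)·0.6753 = 10.20 m.

10.2 m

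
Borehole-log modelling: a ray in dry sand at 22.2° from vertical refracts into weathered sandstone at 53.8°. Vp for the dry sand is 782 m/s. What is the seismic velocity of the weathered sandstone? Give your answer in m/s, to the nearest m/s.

Snell's law: sin 22.2°/V₁ = sin 53.8°/V₂.
V₂ = V₁·sin 53.8°/sin 22.2° = 782 × 2.1357 = 1670.13 m/s.

1670 m/s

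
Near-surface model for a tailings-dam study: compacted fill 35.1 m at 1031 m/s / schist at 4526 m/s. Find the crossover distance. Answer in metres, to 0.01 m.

x_cross = 2h·√((V₂+V₁)/(V₂−V₁)).
(V₂+V₁)/(V₂−V₁) = (4526+1031)/(4526−1031) = 1.5900; √ = 1.2609.
x_cross = 2·35.1·1.2609 = 88.52 m.

88.52 m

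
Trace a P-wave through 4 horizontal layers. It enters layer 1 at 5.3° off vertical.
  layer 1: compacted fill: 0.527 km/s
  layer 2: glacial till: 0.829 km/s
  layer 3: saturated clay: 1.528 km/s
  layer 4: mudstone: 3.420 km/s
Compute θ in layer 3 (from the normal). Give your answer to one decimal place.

Snell's law across each interface conserves sin θ / V, so sin θ_3 = V_3·sin θ₁/V₁.
sin θ_3 = 1.528 × sin 5.3° / 0.527 = 0.2678.
θ_3 = 15.53° from the vertical.

15.5°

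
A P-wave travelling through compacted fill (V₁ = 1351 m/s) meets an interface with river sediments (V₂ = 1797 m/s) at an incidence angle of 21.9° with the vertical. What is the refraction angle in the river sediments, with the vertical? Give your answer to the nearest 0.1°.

Snell's law: sin θ₂ = (V₂/V₁)·sin θ₁ = (1797/1351)·sin 21.9° = 0.4961.
θ₂ = sin⁻¹(0.4961) = 29.74° (from vertical).

29.7°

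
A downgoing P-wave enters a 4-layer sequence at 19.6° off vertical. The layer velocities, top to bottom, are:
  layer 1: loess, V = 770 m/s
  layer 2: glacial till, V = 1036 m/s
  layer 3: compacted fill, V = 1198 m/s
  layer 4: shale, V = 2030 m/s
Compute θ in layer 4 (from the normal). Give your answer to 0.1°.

Ray parameter p = sin 19.6° / 770 = 4.3565e-04 s/m.
sin θ_4 = p·V_4 = 4.3565e-04 × 2030 = 0.8844.
θ_4 = 62.17° from the vertical.

62.2°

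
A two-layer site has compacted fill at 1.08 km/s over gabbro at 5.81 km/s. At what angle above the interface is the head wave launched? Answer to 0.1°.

At critical incidence the refracted ray runs along the interface (θ₂ = 90°), so sin θ_c = V₁/V₂.
θ_c = arcsin(1.08/5.81) = arcsin 0.1859 = 10.71°.
Measured from the interface: 90° − 10.71° = 79.29°.

79.3°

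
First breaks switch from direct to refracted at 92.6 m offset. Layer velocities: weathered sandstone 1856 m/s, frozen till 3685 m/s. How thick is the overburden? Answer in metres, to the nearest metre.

27 m

h = (x_cross/2)·√((V₂−V₁)/(V₂+V₁)).
(V₂−V₁)/(V₂+V₁) = (3685−1856)/(3685+1856) = 0.3301; √ = 0.5745.
h = (92.6/2)·0.5745 = 26.60 m.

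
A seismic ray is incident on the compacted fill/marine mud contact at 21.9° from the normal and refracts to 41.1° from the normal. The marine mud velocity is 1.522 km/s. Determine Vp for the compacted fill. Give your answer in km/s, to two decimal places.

sin 21.9° = 0.3730; sin 41.1° = 0.6574.
V₁ = V₂·(sin θ₁/sin θ₂) = 1.522·(0.3730/0.6574) = 0.86 km/s.

0.86 km/s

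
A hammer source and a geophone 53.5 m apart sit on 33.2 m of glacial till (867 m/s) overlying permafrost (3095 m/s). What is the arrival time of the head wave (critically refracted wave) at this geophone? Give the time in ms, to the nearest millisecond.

91 ms

θ_c = arcsin(V₁/V₂) = arcsin(867/3095) = 16.27°, cos θ_c = 0.9600.
Intercept time tᵢ = 2h cos θ_c / V₁ = 2·33.2·0.9600/867 = 0.07352 s.
t = x/V₂ + tᵢ = 53.5/3095 + 0.07352 = 0.09081 s.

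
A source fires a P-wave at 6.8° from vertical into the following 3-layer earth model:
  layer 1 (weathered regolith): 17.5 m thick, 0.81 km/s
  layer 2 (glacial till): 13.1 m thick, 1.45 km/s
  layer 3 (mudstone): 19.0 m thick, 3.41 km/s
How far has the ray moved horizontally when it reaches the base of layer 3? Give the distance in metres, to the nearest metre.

p = sin θ₁/V₁ = sin 6.8°/0.81 = 1.4618e-01 s/km is conserved through the stack.
Layer 1: θ = 6.80°; offset = 17.5·tan 6.80° = 2.087 m.
Layer 2: sin θ = p·1.45 = 0.2120 → θ = 12.24°; offset = 13.1·tan 12.24° = 2.841 m.
Layer 3: sin θ = p·3.41 = 0.4985 → θ = 29.90°; offset = 19.0·tan 29.90° = 10.925 m.
Summing the layer offsets gives 15.853 m.

16 m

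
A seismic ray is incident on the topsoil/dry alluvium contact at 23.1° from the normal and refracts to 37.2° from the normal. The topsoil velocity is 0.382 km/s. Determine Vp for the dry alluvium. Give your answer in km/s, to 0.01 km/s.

0.59 km/s

Snell's law: sin 23.1°/V₁ = sin 37.2°/V₂.
V₂ = V₁·sin 37.2°/sin 23.1° = 0.382 × 1.5410 = 0.59 km/s.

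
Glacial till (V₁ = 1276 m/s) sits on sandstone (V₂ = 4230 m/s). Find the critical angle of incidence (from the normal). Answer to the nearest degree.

18°

Critical incidence: sin θ_c = V₁/V₂ = 1276/4230 = 0.3017.
θ_c = arcsin 0.3017 = 17.56°.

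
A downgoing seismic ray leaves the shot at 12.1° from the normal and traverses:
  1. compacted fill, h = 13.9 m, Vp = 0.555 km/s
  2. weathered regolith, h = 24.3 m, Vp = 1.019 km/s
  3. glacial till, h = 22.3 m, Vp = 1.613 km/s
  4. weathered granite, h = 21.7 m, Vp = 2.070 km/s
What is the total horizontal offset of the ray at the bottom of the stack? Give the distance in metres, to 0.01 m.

Ray parameter p = sin 12.1° / 0.555 km/s = 3.7769e-01 s/km.
Layer 1: θ = 12.10°; offset = 13.9·tan 12.10° = 2.9799 m.
Layer 2: sin θ = p·1.019 = 0.3849 → θ = 22.64°; offset = 24.3·tan 22.64° = 10.1328 m.
Layer 3: sin θ = p·1.613 = 0.6092 → θ = 37.53°; offset = 22.3·tan 37.53° = 17.1317 m.
Layer 4: sin θ = p·2.070 = 0.7818 → θ = 51.43°; offset = 21.7·tan 51.43° = 27.2100 m.
Total horizontal offset = 57.4543 m.

57.45 m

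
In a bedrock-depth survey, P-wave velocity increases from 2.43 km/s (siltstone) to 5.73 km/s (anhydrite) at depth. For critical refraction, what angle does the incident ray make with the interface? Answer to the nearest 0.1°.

64.9°

At critical incidence the refracted ray runs along the interface (θ₂ = 90°), so sin θ_c = V₁/V₂.
θ_c = arcsin(2.43/5.73) = arcsin 0.4241 = 25.09°.
Measured from the interface: 90° − 25.09° = 64.91°.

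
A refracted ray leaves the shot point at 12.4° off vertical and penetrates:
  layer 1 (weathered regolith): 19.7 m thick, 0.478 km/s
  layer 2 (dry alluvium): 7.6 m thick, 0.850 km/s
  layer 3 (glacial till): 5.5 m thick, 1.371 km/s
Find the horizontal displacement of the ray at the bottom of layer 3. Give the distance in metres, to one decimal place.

Apply Snell's law at each interface; in layer i the horizontal offset is hᵢ·tan θᵢ.
Layer 1: θ = 12.40°; offset = 19.7·tan 12.40° = 4.331 m.
Layer 2: sin θ = 0.850·sin 12.4°/0.478 = 0.3819, θ = 22.45°; offset = 7.6·tan 22.45° = 3.140 m.
Layer 3: sin θ = 1.371·sin 12.4°/0.478 = 0.6159, θ = 38.02°; offset = 5.5·tan 38.02° = 4.300 m.
Total horizontal offset = 11.771 m.

11.8 m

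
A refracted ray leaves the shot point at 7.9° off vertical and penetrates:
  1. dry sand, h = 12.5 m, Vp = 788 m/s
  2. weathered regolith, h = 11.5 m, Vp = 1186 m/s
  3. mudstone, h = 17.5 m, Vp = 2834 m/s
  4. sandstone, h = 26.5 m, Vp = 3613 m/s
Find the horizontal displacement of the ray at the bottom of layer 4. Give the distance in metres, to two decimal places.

35.63 m

Apply Snell's law at each interface; in layer i the horizontal offset is hᵢ·tan θᵢ.
Layer 1: θ = 7.90°; offset = 12.5·tan 7.90° = 1.7345 m.
Layer 2: sin θ = 1186·sin 7.9°/788 = 0.2069, θ = 11.94°; offset = 11.5·tan 11.94° = 2.4315 m.
Layer 3: sin θ = 2834·sin 7.9°/788 = 0.4943, θ = 29.62°; offset = 17.5·tan 29.62° = 9.9512 m.
Layer 4: sin θ = 3613·sin 7.9°/788 = 0.6302, θ = 39.06°; offset = 26.5·tan 39.06° = 21.5083 m.
Σ offsets = 35.6256 m.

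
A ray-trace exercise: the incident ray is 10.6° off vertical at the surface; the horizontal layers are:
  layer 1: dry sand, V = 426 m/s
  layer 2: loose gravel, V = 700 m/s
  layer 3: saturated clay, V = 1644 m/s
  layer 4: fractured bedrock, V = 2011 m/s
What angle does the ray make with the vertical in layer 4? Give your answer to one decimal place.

Ray parameter p = sin 10.6° / 426 = 4.3181e-04 s/m.
sin θ_4 = p·V_4 = 4.3181e-04 × 2011 = 0.8684.
θ_4 = arcsin 0.8684 = 60.27°.

60.3°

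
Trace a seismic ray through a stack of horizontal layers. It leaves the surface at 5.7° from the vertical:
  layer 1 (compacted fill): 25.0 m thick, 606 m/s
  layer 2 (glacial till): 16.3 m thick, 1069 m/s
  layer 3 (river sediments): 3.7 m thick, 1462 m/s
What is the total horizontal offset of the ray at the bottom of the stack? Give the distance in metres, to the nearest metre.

p = sin θ₁/V₁ = sin 5.7°/606 = 1.6389e-04 s/m is conserved through the stack.
Layer 1: θ = 5.70°; offset = 25.0·tan 5.70° = 2.495 m.
Layer 2: sin θ = p·1069 = 0.1752 → θ = 10.09°; offset = 16.3·tan 10.09° = 2.901 m.
Layer 3: sin θ = p·1462 = 0.2396 → θ = 13.86°; offset = 3.7·tan 13.86° = 0.913 m.
Summing the layer offsets gives 6.309 m.

6 m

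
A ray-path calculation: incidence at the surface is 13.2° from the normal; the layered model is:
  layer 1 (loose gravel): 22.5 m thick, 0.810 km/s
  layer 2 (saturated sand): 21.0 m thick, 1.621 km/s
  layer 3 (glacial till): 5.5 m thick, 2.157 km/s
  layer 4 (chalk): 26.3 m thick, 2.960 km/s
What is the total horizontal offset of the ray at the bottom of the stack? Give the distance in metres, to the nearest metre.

Apply Snell's law at each interface; in layer i the horizontal offset is hᵢ·tan θᵢ.
Layer 1: θ = 13.20°; offset = 22.5·tan 13.20° = 5.277 m.
Layer 2: sin θ = 1.621·sin 13.2°/0.810 = 0.4570, θ = 27.19°; offset = 21.0·tan 27.19° = 10.789 m.
Layer 3: sin θ = 2.157·sin 13.2°/0.810 = 0.6081, θ = 37.45°; offset = 5.5·tan 37.45° = 4.213 m.
Layer 4: sin θ = 2.960·sin 13.2°/0.810 = 0.8345, θ = 56.56°; offset = 26.3·tan 56.56° = 39.826 m.
Σ offsets = 60.106 m.

60 m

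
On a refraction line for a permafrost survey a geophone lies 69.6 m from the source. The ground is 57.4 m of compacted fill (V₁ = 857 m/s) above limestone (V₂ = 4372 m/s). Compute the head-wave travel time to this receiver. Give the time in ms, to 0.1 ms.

147.3 ms

t = x/V₂ + 2h·√(V₂²−V₁²)/(V₁V₂).
√(V₂²−V₁²) = √(4372²−857²) = 4287.2 m/s; delay term = 2·57.4·4287.2/(857·4372) = 0.13136 s.
t = 69.6/4372 + 0.13136 = 0.14728 s.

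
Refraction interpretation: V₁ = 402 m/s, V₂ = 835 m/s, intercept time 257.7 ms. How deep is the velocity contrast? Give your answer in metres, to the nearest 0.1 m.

θ_c = arcsin(402/835) = 28.78°; cos θ_c = 0.8765.
tᵢ = 2h cos θ_c/V₁ ⇒ h = tᵢ·V₁/(2 cos θ_c) = 0.2577·402/(2·0.8765) = 59.10 m.

59.1 m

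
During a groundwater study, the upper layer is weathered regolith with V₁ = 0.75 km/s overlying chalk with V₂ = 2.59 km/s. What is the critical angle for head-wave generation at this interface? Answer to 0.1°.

Critical incidence: sin θ_c = V₁/V₂ = 0.75/2.59 = 0.2896.
θ_c = arcsin 0.2896 = 16.83°.

16.8°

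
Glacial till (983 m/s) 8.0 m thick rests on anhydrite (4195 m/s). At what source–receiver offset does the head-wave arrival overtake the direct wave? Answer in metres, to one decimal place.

20.3 m

x_cross = 2h·√((V₂+V₁)/(V₂−V₁)).
(V₂+V₁)/(V₂−V₁) = (4195+983)/(4195−983) = 1.6121; √ = 1.2697.
x_cross = 2·8.0·1.2697 = 20.31 m.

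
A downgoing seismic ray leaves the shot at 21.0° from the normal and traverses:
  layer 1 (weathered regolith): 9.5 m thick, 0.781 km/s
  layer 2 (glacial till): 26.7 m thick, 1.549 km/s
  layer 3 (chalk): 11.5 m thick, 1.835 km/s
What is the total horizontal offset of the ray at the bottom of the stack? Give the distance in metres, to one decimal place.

Apply Snell's law at each interface; in layer i the horizontal offset is hᵢ·tan θᵢ.
Layer 1: θ = 21.00°; offset = 9.5·tan 21.00° = 3.647 m.
Layer 2: sin θ = 1.549·sin 21.0°/0.781 = 0.7108, θ = 45.30°; offset = 26.7·tan 45.30° = 26.979 m.
Layer 3: sin θ = 1.835·sin 21.0°/0.781 = 0.8420, θ = 57.35°; offset = 11.5·tan 57.35° = 17.949 m.
Summing the layer offsets gives 48.575 m.

48.6 m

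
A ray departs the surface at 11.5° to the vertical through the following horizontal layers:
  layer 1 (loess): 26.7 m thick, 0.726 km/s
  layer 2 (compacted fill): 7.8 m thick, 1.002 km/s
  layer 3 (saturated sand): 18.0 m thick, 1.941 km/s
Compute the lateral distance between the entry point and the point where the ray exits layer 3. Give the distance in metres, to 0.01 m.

19.00 m

Apply Snell's law at each interface; in layer i the horizontal offset is hᵢ·tan θᵢ.
Layer 1: θ = 11.50°; offset = 26.7·tan 11.50° = 5.4322 m.
Layer 2: sin θ = 1.002·sin 11.5°/0.726 = 0.2752, θ = 15.97°; offset = 7.8·tan 15.97° = 2.2324 m.
Layer 3: sin θ = 1.941·sin 11.5°/0.726 = 0.5330, θ = 32.21°; offset = 18.0·tan 32.21° = 11.3395 m.
Σ offsets = 19.0041 m.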